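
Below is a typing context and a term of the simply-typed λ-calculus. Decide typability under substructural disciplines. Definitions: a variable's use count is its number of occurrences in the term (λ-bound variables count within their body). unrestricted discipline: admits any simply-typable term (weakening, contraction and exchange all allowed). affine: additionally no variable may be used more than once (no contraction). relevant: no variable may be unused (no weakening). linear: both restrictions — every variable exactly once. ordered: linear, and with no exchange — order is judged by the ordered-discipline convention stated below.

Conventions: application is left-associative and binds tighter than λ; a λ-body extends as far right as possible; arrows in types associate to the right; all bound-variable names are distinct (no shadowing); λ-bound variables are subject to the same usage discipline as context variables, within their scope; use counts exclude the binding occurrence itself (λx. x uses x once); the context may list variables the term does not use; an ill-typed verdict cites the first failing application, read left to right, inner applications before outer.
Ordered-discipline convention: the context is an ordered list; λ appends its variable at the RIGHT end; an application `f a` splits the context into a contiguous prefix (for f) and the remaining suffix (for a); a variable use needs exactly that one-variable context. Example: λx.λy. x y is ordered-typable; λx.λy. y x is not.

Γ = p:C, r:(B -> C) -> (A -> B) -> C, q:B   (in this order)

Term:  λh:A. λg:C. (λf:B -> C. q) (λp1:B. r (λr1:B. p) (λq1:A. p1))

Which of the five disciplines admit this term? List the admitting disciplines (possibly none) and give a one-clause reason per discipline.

admitting disciplines: affine, unrestricted
use counts: p: 1×, r: 1×, q: 1×, h (bound): 0×, g (bound): 0×, f (bound): 0×, p1 (bound): 1×, r1 (bound): 0×, q1 (bound): 0×
uses in reading order: q, r, p, p1
typing: the term checks, with type A -> C -> B
ordered: ✗ — unused: h, g, f, r1, q1 — weakening required
linear: ✗ — unused: h, g, f, r1, q1 — weakening required
affine: ✓ — none of p, r, q, h, g, f, p1, r1, q1 used more than once
relevant: ✗ — unused: h, g, f, r1, q1 — weakening required
unrestricted: ✓ — well-typed at A -> C -> B; no restrictions here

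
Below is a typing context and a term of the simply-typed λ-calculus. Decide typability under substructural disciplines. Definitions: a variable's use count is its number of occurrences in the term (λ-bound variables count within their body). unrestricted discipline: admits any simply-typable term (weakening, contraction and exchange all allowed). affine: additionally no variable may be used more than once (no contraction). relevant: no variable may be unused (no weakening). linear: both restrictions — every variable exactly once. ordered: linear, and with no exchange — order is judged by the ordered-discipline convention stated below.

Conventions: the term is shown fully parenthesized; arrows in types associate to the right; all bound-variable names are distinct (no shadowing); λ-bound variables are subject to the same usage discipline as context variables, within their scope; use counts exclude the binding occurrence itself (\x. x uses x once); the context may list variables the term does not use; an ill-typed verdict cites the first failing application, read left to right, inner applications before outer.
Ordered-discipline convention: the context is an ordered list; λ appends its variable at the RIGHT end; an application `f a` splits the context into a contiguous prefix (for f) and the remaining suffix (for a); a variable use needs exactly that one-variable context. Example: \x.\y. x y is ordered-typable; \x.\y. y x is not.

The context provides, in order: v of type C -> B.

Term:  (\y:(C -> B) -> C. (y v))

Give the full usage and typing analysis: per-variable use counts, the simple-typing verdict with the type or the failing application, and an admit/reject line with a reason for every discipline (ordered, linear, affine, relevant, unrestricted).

usage: v: 1, y (bound): 1
order of uses: y, v
typing: ✓ — ((C -> B) -> C) -> C
ordered ✗ (no ordered split (uses run y, v))
linear ✓ (exactly-once usage across v, y)
affine ✓ (at most one use each (v, y))
relevant ✓ (every one of v, y appears)
unrestricted ✓ (typability at ((C -> B) -> C) -> C is all that's needed)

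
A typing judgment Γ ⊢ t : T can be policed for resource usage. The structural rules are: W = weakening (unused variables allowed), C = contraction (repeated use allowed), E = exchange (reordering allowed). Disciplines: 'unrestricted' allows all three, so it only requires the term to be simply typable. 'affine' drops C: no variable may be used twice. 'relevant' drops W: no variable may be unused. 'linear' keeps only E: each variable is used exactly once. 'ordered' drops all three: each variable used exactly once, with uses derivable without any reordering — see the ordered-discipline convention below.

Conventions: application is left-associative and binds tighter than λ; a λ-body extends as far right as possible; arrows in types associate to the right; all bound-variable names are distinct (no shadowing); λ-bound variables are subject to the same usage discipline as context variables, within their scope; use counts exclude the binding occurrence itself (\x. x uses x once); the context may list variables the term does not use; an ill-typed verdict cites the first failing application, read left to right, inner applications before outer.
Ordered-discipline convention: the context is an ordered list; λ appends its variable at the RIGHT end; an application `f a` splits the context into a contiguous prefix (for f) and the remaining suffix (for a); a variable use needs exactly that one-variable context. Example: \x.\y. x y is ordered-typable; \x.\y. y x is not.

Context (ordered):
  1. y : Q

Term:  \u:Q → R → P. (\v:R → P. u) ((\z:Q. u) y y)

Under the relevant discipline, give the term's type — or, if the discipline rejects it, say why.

not well-typed under relevant — unused: v, z — weakening required
use counts: y: 2; u (bound): 2; v (bound): 0; z (bound): 0
uses in reading order: u, u, y, y
typing: the term checks, with type (Q → R → P) → Q → R → P
across the five disciplines: ordered ✗; linear ✗; affine ✗; relevant ✗; unrestricted ✓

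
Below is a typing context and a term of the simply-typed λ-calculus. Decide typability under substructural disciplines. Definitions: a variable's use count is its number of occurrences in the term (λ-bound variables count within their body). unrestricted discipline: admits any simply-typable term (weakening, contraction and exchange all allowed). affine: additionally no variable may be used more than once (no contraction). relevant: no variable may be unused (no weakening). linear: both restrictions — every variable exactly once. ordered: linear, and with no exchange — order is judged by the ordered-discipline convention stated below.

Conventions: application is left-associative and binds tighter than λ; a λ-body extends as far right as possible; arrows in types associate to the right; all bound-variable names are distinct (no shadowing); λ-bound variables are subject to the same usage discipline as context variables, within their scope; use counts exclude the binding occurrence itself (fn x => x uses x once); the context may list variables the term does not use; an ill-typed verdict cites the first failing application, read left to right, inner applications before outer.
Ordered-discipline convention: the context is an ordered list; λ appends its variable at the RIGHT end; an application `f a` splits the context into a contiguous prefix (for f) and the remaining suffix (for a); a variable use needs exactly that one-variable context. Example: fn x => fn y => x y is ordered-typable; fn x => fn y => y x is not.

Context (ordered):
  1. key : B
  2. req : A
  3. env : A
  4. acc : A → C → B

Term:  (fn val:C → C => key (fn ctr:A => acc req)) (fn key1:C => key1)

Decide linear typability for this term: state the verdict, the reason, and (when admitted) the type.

no — not simply typable
counts: key: 1, req: 1, env: 0, acc: 1, val (bound): 0, ctr (bound): 0, key1 (bound): 1
use order (left to right): key, acc, req, key1
typing: ill-typed: can't apply a value of type B
per-discipline verdicts: ordered ✗, linear ✗, affine ✗, relevant ✗, unrestricted ✗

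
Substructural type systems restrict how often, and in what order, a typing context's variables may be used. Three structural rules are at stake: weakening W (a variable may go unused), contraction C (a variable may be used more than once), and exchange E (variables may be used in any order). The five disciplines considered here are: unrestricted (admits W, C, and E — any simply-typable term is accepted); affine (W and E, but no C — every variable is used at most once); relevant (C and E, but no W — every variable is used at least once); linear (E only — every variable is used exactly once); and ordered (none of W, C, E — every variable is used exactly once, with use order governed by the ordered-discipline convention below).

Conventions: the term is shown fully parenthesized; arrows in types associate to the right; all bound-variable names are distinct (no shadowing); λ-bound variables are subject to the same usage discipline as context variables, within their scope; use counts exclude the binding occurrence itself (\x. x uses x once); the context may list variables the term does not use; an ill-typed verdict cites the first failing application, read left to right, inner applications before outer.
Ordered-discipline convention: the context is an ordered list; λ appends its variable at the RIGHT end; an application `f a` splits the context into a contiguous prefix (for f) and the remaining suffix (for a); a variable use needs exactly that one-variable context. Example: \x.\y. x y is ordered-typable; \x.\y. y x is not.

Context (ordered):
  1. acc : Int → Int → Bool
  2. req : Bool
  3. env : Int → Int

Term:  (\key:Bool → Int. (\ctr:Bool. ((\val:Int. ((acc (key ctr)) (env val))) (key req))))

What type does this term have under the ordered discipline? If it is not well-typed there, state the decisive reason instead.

not well-typed under ordered — uses contraction: key ×2
usage: acc=1; req=1; env=1; key (bound)=2; ctr (bound)=1; val (bound)=1
left-to-right use order: acc, key, ctr, env, val, key, req
typing: ✓ — (Bool → Int) → Bool → Bool
across the five disciplines: ordered ✗ | linear ✗ | affine ✗ | relevant ✓ | unrestricted ✓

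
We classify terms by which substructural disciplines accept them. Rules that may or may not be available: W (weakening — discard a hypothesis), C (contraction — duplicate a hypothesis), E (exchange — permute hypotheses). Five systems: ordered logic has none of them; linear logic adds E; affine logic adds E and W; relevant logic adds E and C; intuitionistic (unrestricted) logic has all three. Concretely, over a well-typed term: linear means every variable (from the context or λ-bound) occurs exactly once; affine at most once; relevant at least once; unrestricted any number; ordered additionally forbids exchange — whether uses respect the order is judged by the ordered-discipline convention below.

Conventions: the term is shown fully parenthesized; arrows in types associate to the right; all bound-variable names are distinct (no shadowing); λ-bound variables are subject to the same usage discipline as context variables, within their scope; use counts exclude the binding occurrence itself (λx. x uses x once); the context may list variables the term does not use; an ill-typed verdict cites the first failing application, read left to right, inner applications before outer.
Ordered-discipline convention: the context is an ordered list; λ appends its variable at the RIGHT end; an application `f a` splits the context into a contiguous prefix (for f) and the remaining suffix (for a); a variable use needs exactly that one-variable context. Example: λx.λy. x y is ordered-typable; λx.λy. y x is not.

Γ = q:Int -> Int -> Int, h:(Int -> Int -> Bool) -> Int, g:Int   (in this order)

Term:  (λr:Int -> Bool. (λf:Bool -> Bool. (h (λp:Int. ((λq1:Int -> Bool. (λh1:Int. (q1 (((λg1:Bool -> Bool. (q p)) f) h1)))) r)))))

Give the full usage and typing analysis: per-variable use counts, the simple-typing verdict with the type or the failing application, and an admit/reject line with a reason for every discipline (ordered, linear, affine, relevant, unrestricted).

variable uses: q: 1, h: 1, g: 0, r (λ-bound): 1, f (λ-bound): 1, p (λ-bound): 1, q1 (λ-bound): 1, h1 (λ-bound): 1, g1 (λ-bound): 0
order of uses: h, q1, q, p, f, h1, r
typing: the term checks, with type (Int -> Bool) -> (Bool -> Bool) -> Int
ordered ✗ (g, g1 left unused)
linear ✗ (g, g1 left unused)
affine ✓ (at most one use each (q, h, g, r, f, p, q1, h1, g1))
relevant ✗ (g, g1 left unused)
unrestricted ✓ (simply typable at (Int -> Bool) -> (Bool -> Bool) -> Int; W, C, E all held)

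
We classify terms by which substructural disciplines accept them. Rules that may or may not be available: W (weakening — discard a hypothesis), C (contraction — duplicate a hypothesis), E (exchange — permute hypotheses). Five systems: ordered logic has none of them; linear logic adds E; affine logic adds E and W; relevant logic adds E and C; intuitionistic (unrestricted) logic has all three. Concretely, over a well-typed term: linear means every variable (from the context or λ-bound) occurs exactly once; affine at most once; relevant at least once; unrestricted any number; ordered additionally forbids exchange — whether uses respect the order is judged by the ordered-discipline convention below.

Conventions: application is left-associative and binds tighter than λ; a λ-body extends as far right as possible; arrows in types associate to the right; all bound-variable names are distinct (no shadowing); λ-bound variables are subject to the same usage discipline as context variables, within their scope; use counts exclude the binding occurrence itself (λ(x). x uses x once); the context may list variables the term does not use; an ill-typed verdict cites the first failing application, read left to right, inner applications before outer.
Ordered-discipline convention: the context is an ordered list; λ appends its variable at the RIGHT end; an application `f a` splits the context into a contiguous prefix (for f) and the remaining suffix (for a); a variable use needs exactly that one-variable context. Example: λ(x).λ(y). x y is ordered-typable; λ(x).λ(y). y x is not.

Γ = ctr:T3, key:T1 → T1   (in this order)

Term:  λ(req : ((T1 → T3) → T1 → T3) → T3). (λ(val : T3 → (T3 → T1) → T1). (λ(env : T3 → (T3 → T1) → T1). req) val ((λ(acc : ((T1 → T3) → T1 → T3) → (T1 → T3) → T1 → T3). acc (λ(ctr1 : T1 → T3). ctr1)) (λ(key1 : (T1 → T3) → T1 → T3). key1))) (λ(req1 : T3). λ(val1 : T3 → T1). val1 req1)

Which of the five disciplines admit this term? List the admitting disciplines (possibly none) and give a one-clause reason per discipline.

admitting disciplines: affine, unrestricted
variable uses: ctr: 0, key: 0, req (λ-bound): 1, val (λ-bound): 1, env (λ-bound): 0, acc (λ-bound): 1, ctr1 (λ-bound): 1, key1 (λ-bound): 1, req1 (λ-bound): 1, val1 (λ-bound): 1
use order (left to right): req, val, acc, ctr1, key1, val1, req1
typing: well-typed — term : (((T1 → T3) → T1 → T3) → T3) → T3
ordered ✗ (unused: ctr, key, env — weakening required)
linear ✗ (unused: ctr, key, env — weakening required)
affine ✓ (ctr, key, req, val, env, acc, ctr1, key1, req1, val1: no repeats, contraction unneeded)
relevant ✗ (unused: ctr, key, env — weakening required)
unrestricted ✓ (well-typed at (((T1 → T3) → T1 → T3) → T3) → T3; no restrictions here)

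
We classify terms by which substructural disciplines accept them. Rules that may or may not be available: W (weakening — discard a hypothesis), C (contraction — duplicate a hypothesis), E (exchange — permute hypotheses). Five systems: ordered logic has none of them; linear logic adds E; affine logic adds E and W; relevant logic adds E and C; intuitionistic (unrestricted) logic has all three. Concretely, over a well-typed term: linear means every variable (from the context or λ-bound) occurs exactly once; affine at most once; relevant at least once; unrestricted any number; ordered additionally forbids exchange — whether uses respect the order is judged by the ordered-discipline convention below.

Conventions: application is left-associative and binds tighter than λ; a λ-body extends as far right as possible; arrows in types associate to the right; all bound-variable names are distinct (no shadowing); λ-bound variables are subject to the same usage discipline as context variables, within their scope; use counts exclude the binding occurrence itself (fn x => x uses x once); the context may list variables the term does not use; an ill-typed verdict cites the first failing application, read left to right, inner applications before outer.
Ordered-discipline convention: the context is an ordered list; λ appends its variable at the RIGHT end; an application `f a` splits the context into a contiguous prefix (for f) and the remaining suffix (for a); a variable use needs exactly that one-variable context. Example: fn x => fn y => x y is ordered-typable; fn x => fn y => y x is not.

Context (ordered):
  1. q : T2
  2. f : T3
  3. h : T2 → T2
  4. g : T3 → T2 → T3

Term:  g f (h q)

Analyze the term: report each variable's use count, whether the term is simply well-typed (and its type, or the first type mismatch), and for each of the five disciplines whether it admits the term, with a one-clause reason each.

variable uses: q: 1×, f: 1×, h: 1×, g: 1×
left-to-right use order: g, f, h, q
typing: well-typed at T3
ordered: ✗, needs exchange: uses follow g, f, h, q
linear: ✓, each of q, f, h, g used exactly once
affine: ✓, q, f, h, g: no repeats, contraction unneeded
relevant: ✓, q, f, h, g: all used, weakening unneeded
unrestricted: ✓, simply typable at T3; W, C, E all held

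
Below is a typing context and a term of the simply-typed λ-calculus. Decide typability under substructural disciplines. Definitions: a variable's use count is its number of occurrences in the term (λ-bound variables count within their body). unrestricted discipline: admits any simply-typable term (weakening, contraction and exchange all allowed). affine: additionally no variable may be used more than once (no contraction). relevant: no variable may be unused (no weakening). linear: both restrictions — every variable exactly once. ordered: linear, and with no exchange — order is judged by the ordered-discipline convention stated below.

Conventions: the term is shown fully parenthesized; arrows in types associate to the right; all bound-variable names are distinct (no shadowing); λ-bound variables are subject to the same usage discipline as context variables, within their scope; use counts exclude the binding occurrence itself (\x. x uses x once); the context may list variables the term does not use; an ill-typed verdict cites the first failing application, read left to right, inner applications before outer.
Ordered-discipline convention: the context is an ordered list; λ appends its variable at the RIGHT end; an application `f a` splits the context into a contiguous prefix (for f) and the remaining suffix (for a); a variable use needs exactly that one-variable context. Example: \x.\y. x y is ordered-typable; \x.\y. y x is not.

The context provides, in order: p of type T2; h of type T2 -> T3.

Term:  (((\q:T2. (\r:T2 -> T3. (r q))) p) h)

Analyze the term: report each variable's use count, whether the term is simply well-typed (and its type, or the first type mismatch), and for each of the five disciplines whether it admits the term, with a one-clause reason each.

variable uses: p=1, h=1, q (bound)=1, r (bound)=1
use order (left to right): r, q, p, h
typing: well-typed at T3
ordered: ✗ — needs exchange: uses follow r, q, p, h
linear: ✓ — p, h, q, r: one use apiece
affine: ✓ — p, h, q, r: no repeats, contraction unneeded
relevant: ✓ — at least one use each (p, h, q, r)
unrestricted: ✓ — typability at T3 is all that's needed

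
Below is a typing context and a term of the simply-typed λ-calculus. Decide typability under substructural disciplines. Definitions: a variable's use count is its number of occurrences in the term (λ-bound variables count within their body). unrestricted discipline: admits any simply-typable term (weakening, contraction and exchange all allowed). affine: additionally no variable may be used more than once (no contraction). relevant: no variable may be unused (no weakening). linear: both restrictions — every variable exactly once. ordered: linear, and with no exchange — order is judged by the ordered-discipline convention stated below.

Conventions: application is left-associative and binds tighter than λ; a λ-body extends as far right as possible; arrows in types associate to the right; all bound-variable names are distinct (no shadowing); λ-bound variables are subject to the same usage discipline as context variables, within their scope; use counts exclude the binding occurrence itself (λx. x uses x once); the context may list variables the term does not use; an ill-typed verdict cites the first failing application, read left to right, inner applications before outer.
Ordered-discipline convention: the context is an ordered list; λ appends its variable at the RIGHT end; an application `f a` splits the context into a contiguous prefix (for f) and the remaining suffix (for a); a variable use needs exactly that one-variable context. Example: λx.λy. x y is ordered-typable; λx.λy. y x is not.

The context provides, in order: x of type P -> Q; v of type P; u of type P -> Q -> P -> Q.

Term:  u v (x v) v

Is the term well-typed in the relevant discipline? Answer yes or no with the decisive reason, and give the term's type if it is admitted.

yes — at least one use each (x, v, u); term : Q
counts: x: 1×; v: 3×; u: 1×
use order (left to right): u, v, x, v, v
typing: well-typed — term : Q
per-discipline verdicts: ordered ✗ | linear ✗ | affine ✗ | relevant ✓ | unrestricted ✓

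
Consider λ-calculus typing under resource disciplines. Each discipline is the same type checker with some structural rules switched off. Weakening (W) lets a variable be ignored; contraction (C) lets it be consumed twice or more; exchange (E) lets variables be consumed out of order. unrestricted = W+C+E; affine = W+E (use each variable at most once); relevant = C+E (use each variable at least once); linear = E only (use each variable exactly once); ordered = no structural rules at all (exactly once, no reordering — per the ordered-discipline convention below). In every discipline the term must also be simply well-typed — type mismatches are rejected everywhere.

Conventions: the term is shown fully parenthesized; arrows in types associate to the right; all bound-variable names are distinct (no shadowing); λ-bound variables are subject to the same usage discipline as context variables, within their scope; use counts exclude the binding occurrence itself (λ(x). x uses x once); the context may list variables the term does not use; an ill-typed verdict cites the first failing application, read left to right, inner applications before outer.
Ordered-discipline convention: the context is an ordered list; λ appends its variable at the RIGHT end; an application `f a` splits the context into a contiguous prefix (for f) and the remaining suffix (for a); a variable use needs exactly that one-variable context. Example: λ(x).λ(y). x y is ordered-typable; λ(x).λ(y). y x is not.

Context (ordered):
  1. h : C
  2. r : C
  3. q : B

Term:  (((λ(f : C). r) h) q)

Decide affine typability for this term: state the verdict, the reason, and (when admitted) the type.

no — a type mismatch blocks all five
variable uses: h=1; r=1; q=1; f (bound)=0
order of uses: r, h, q
typing: ill-typed: non-function type C applied to an argument
across the five disciplines: ordered ✗ · linear ✗ · affine ✗ · relevant ✗ · unrestricted ✗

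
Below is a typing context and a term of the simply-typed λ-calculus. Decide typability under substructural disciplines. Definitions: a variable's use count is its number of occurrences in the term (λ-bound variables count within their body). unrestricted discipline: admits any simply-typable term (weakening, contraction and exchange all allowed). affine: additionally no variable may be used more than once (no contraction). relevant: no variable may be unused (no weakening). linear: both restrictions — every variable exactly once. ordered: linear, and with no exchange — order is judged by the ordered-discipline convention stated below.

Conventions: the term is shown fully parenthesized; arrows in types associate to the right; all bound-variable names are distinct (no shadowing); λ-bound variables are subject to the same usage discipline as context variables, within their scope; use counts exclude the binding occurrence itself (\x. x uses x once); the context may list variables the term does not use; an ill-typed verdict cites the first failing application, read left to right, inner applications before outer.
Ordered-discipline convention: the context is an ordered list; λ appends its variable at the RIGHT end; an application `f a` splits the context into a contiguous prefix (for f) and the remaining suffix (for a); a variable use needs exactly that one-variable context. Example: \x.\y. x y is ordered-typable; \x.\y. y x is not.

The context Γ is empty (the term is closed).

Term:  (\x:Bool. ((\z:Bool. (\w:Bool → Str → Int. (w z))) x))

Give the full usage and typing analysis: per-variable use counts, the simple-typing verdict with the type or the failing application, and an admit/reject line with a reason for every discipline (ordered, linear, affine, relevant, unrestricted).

variable uses: x [bound]=1, z [bound]=1, w [bound]=1
order of uses: w, z, x
typing: the term checks, with type Bool → (Bool → Str → Int) → Str → Int
ordered: ✗ — no contiguous prefix/suffix split fits w, z, x
linear: ✓ — exactly-once usage across x, z, w
affine: ✓ — none of x, z, w used more than once
relevant: ✓ — at least one use each (x, z, w)
unrestricted: ✓ — type-checks (Bool → (Bool → Str → Int) → Str → Int) and nothing is barred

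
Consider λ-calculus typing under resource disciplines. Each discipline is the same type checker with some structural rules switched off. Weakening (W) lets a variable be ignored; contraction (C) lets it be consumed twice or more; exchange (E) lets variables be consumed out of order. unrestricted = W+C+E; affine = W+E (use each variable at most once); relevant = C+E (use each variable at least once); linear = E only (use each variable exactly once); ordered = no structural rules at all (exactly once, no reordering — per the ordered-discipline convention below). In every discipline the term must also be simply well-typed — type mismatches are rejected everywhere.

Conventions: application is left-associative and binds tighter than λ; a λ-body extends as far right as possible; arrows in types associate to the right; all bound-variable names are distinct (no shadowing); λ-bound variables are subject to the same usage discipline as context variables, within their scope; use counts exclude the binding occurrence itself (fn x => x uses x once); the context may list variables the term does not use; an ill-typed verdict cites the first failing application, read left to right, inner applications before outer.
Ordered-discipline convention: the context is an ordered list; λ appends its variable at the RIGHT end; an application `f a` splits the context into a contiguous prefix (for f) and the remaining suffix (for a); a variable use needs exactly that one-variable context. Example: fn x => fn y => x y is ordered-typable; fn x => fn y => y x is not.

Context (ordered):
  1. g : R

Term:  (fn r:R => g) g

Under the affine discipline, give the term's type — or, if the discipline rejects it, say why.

not well-typed under affine — repeated use of g ×2
counts: g: 2, r (λ-bound): 0
uses in reading order: g, g
typing: well-typed at R
per-discipline verdicts: ordered ✗ · linear ✗ · affine ✗ · relevant ✗ · unrestricted ✓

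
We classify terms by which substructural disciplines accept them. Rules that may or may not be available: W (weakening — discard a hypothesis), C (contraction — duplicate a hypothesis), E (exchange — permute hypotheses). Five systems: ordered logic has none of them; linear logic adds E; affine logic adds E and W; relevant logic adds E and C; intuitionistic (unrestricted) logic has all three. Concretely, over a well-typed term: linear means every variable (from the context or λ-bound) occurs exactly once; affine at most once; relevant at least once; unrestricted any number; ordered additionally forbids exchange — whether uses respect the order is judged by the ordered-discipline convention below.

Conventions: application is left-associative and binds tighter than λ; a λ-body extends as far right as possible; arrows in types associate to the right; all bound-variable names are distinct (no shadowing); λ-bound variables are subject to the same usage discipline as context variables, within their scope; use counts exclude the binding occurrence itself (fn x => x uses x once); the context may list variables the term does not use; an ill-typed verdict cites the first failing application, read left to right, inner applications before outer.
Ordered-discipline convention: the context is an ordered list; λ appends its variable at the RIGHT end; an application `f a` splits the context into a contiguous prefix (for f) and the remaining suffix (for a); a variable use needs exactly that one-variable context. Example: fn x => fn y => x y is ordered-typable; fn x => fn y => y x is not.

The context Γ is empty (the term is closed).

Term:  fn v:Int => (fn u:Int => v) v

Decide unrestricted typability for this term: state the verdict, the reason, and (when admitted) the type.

yes — type-checks (Int -> Int) and nothing is barred; term : Int -> Int
counts: v [bound]: 2×; u [bound]: 0×
uses in reading order: v, v
typing: well-typed at Int -> Int
per-discipline verdicts: ordered ✗, linear ✗, affine ✗, relevant ✗, unrestricted ✓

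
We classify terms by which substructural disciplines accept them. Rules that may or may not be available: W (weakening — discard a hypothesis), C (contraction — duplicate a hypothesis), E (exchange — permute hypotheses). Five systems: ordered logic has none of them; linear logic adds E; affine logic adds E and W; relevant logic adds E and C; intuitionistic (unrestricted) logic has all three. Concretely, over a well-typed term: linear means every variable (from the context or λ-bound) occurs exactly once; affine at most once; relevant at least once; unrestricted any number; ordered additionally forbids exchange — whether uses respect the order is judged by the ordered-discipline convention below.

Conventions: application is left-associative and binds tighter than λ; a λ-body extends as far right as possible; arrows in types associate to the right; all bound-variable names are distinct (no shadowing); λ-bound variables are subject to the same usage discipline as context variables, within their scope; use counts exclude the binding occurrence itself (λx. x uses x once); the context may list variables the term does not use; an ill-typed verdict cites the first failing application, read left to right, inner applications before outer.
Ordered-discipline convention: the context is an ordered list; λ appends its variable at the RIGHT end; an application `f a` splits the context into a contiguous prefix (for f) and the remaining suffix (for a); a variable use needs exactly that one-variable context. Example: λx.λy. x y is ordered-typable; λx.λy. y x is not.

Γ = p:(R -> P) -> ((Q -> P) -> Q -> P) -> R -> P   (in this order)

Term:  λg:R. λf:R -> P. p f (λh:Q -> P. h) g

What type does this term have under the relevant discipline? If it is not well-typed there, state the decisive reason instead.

term : R -> (R -> P) -> P
counts: p: 1, g [bound]: 1, f [bound]: 1, h [bound]: 1
left-to-right use order: p, f, h, g
typing: ✓ — R -> (R -> P) -> P
across the five disciplines: ordered ✗ | linear ✓ | affine ✓ | relevant ✓ | unrestricted ✓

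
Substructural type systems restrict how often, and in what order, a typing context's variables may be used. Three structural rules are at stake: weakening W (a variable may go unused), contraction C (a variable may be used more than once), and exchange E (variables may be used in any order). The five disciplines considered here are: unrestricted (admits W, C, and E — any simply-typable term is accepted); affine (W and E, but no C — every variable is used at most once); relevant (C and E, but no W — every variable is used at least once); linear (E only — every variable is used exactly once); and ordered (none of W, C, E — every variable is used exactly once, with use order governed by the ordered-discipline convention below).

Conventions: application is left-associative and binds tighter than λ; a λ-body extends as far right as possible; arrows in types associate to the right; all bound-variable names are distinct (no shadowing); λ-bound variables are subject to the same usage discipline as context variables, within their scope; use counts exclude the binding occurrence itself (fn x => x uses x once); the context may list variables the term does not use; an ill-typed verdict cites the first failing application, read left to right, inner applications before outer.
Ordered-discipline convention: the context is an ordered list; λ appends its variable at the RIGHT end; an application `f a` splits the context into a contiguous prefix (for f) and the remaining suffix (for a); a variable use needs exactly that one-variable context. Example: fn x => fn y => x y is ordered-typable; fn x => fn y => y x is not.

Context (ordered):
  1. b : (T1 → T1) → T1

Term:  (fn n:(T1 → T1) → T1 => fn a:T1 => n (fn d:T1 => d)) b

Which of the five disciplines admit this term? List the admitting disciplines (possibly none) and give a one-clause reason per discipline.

accepted by: affine, unrestricted
variable uses: b: 1×, n (λ-bound): 1×, a (λ-bound): 0×, d (λ-bound): 1×
use order (left to right): n, d, b
typing: ✓ — T1 → T1
ordered: ✗, a never used (weakening)
linear: ✗, a never used (weakening)
affine: ✓, none of b, n, a, d used more than once
relevant: ✗, a never used (weakening)
unrestricted: ✓, well-typed at T1 → T1; no restrictions here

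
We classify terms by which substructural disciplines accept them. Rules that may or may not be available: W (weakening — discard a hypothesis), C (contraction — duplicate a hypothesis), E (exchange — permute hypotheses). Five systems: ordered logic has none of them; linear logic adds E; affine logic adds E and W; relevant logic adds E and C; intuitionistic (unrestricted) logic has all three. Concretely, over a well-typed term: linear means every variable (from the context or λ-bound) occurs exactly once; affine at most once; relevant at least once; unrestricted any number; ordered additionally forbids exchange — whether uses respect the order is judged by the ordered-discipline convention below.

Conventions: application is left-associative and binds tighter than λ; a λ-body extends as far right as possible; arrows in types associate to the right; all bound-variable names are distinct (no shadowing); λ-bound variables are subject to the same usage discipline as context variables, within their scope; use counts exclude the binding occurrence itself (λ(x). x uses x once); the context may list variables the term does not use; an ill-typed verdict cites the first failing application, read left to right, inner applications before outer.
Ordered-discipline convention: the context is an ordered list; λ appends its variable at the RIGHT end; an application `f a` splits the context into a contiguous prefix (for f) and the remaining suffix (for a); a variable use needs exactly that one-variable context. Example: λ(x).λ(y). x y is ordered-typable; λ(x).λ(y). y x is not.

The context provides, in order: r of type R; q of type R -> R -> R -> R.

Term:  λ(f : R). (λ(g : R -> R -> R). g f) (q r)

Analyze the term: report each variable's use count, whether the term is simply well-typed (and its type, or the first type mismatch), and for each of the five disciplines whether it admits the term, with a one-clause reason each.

counts: r ×1, q ×1, f (bound) ×1, g (bound) ×1
use order (left to right): g, f, q, r
typing: well-typed — term : R -> R -> R
ordered ✗ (use order g, f, q, r needs exchange)
linear ✓ (exactly-once usage across r, q, f, g)
affine ✓ (none of r, q, f, g used more than once)
relevant ✓ (r, q, f, g: all used, weakening unneeded)
unrestricted ✓ (typability at R -> R -> R is all that's needed)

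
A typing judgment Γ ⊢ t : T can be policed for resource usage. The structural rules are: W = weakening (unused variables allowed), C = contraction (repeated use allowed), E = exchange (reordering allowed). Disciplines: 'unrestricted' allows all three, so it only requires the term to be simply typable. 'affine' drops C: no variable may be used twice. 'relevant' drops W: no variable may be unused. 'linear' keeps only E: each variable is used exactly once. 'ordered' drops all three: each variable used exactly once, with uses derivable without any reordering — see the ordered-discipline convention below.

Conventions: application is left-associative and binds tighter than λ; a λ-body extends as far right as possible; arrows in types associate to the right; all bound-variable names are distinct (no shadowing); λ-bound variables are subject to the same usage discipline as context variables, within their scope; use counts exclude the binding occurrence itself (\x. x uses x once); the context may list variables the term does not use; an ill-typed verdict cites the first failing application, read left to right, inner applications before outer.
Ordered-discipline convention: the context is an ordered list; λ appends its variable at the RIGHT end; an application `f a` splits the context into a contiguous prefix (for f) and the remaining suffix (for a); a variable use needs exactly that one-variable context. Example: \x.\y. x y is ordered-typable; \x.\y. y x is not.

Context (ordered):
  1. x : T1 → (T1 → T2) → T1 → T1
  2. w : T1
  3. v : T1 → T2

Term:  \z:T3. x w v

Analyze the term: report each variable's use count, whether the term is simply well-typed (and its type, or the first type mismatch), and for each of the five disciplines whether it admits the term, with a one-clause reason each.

counts: x ×1, w ×1, v ×1, z [bound] ×0
uses in reading order: x, w, v
typing: well-typed — term : T3 → T1 → T1
ordered: ✗, unused: z — weakening required
linear: ✗, unused: z — weakening required
affine: ✓, none of x, w, v, z used more than once
relevant: ✗, unused: z — weakening required
unrestricted: ✓, typability at T3 → T1 → T1 is all that's needed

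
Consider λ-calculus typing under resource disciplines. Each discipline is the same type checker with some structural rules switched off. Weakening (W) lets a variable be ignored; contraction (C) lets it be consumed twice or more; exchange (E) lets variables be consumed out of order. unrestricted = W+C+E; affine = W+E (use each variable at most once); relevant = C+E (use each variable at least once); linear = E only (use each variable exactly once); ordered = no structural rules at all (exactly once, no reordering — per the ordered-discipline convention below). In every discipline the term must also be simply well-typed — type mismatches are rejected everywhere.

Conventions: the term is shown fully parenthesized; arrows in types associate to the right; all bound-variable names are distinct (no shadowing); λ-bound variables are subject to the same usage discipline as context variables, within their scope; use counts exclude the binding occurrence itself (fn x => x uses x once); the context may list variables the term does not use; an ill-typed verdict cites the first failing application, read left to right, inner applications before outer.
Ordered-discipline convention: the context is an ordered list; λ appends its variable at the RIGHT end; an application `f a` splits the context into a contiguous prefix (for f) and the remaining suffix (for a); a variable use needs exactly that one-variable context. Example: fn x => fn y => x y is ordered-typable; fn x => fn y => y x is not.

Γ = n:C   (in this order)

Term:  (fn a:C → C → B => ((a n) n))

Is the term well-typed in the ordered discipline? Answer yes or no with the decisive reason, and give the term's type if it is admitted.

no — repeated use of n ×2
usage: n: 2×, a (bound): 1×
left-to-right use order: a, n, n
typing: well-typed — term : (C → C → B) → B
across the five disciplines: ordered ✗; linear ✗; affine ✗; relevant ✓; unrestricted ✓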